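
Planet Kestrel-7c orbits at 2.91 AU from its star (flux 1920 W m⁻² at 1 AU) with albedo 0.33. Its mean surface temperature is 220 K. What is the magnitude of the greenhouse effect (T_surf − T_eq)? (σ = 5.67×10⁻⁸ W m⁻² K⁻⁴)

S = 1920/2.91² = 226.7 W m⁻².
T_eq = [S(1−A)/(4σ)]^(1/4) = [226.7×0.67/(4×5.67×10⁻⁸)]^(1/4) = 160.9 K.
ΔT = T_surf − T_eq = 220 − 160.9.

ΔT ≈ 59.1 K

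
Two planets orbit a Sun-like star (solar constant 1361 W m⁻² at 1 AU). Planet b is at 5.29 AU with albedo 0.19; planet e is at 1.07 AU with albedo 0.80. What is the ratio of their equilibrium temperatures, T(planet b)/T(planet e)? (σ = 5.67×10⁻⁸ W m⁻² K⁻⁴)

T₁/T₂ ≈ 0.638

T_eq = [S₀(1−A)/(4σd²)]^(1/4), so T ∝ (1−A)^(1/4) / √d.
T₁ = [1361×0.81/(4×5.67×10⁻⁸×5.29²)]^(1/4) = 114.80 K.
T₂ = [1361×0.20/(4×5.67×10⁻⁸×1.07²)]^(1/4) = 179.94 K.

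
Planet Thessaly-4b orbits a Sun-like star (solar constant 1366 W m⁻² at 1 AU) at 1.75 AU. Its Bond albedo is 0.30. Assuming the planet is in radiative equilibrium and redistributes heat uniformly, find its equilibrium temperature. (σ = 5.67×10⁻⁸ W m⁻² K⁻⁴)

T_eq ≈ 193 K

Flux at 1.75 AU: S = 1366/1.75² = 446 W m⁻².
Energy balance: absorbed = emitted ⇒ πR²·S(1−A) = 4πR²·σT_eq⁴, so T_eq⁴ = S(1−A)/(4σ).
T_eq = [446 × 0.70 / (4 × 5.67×10⁻⁸)]^(1/4) = (1.38×10⁹)^(1/4) = 193 K.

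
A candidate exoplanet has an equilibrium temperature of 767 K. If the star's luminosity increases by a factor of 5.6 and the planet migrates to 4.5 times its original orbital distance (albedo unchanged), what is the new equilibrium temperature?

T_eq ≈ 556 K

T_eq ∝ L^(1/4) · d^(−1/2).
T′ = 767 × 5.6^(1/4) / 4.5^(1/2) = 556 K.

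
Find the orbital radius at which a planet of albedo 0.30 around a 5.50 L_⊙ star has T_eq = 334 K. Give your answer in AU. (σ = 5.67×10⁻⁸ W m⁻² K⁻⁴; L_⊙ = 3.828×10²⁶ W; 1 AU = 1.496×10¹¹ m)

d ≈ 1.36 AU

L = 5.50 × 3.828×10²⁶ = 2.11×10²⁷ W.
From T_eq⁴ = L(1−A)/(16πσd²): d = √[L(1−A)/(16πσT_eq⁴)].
d = √[2.11×10²⁷ × 0.70 / (16π × 5.67×10⁻⁸ × (334)⁴)] = 2.04×10¹¹ m = 1.36 AU.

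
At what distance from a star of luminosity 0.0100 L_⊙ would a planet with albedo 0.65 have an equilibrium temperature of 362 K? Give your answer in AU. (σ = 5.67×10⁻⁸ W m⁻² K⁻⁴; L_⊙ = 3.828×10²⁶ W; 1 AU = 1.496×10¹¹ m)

L = 0.0100 × 3.828×10²⁶ = 3.83×10²⁴ W.
From T_eq⁴ = L(1−A)/(16πσd²): d = √[L(1−A)/(16πσT_eq⁴)].
d = √[3.83×10²⁴ × 0.35 / (16π × 5.67×10⁻⁸ × (362)⁴)] = 5.23×10⁹ m = 0.0350 AU.

d ≈ 0.0350 AU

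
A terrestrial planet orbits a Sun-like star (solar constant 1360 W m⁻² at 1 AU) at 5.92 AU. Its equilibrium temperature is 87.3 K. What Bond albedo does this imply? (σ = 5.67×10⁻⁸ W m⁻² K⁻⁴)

Flux at 5.92 AU: S = 1360/5.92² = 38.8 W m⁻².
From T_eq⁴ = S(1−A)/(4σ): 1−A = 4σT_eq⁴/S.
1−A = 4 × 5.67×10⁻⁸ × (87.3)⁴ / 38.8 = 0.339.

A ≈ 0.66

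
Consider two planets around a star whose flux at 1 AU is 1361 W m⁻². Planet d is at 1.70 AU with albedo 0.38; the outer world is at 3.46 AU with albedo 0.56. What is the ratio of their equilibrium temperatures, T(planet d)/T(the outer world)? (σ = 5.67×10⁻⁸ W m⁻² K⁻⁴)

T_eq = [S₀(1−A)/(4σd²)]^(1/4), so T ∝ (1−A)^(1/4) / √d.
T₁ = [1361×0.62/(4×5.67×10⁻⁸×1.70²)]^(1/4) = 189.42 K.
T₂ = [1361×0.44/(4×5.67×10⁻⁸×3.46²)]^(1/4) = 121.86 K.

T₁/T₂ ≈ 1.554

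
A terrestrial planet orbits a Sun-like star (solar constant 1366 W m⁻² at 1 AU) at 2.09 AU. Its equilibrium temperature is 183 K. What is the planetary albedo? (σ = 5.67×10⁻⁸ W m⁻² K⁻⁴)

A ≈ 0.19

Flux at 2.09 AU: S = 1366/2.09² = 313 W m⁻².
From T_eq⁴ = S(1−A)/(4σ): 1−A = 4σT_eq⁴/S.
1−A = 4 × 5.67×10⁻⁸ × (183)⁴ / 313 = 0.813.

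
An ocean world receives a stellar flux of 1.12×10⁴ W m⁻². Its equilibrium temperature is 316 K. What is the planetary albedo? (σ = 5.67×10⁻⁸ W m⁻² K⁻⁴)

From T_eq⁴ = S(1−A)/(4σ): 1−A = 4σT_eq⁴/S.
1−A = 4 × 5.67×10⁻⁸ × (316)⁴ / 1.12×10⁴ = 0.202.

A ≈ 0.80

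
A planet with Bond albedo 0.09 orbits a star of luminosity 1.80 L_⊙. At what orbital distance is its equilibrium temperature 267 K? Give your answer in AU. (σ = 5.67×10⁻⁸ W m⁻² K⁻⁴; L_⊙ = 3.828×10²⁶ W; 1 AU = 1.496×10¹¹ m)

L = 1.80 × 3.828×10²⁶ = 6.89×10²⁶ W.
From T_eq⁴ = L(1−A)/(16πσd²): d = √[L(1−A)/(16πσT_eq⁴)].
d = √[6.89×10²⁶ × 0.91 / (16π × 5.67×10⁻⁸ × (267)⁴)] = 2.08×10¹¹ m = 1.39 AU.

d ≈ 1.39 AU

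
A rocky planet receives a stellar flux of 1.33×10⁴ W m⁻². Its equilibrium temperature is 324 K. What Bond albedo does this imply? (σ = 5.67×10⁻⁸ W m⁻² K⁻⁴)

A ≈ 0.81

From T_eq⁴ = S(1−A)/(4σ): 1−A = 4σT_eq⁴/S.
1−A = 4 × 5.67×10⁻⁸ × (324)⁴ / 1.33×10⁴ = 0.188.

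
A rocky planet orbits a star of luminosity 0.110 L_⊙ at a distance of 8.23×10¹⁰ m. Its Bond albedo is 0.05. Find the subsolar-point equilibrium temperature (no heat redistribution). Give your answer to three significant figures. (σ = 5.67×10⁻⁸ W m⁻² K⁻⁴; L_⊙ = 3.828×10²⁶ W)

L = 0.110 × 3.828×10²⁶ = 4.21×10²⁵ W.
Flux: S = L/(4πd²) = 4.21×10²⁵/(4π×(8.23×10¹⁰)²) = 495 W m⁻².
At the subsolar point the surface absorbs S(1−A) and emits σT⁴ per unit area — no factor of 4, since only the local patch is in balance.
T = [495 × 0.95 / 5.67×10⁻⁸]^(1/4) = (8.29×10⁹)^(1/4) = 302 K.

T_ss ≈ 302 K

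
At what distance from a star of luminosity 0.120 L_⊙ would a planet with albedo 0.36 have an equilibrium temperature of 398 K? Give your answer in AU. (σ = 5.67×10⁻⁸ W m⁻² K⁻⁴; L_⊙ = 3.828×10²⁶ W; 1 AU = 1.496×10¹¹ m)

L = 0.120 × 3.828×10²⁶ = 4.59×10²⁵ W.
From T_eq⁴ = L(1−A)/(16πσd²): d = √[L(1−A)/(16πσT_eq⁴)].
d = √[4.59×10²⁵ × 0.64 / (16π × 5.67×10⁻⁸ × (398)⁴)] = 2.03×10¹⁰ m = 0.136 AU.

d ≈ 0.136 AU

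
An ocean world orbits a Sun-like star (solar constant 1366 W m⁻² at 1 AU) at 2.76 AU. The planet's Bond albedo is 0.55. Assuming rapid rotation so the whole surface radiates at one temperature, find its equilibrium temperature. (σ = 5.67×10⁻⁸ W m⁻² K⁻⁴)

T_eq ≈ 137 K

Flux at 2.76 AU: S = 1366/2.76² = 179 W m⁻².
Energy balance: absorbed = emitted ⇒ πR²·S(1−A) = 4πR²·σT_eq⁴, so T_eq⁴ = S(1−A)/(4σ).
T_eq = [179 × 0.45 / (4 × 5.67×10⁻⁸)]^(1/4) = (3.56×10⁸)^(1/4) = 137 K.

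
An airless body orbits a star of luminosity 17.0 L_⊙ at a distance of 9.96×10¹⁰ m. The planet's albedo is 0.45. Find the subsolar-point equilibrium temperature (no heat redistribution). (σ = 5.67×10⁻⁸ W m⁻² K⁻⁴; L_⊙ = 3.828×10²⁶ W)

T_ss ≈ 844 K

L = 17.0 × 3.828×10²⁶ = 6.51×10²⁷ W.
Flux: S = L/(4πd²) = 6.51×10²⁷/(4π×(9.96×10¹⁰)²) = 5.22×10⁴ W m⁻².
At the subsolar point the surface absorbs S(1−A) and emits σT⁴ per unit area — no factor of 4, since only the local patch is in balance.
T = [5.22×10⁴ × 0.55 / 5.67×10⁻⁸]^(1/4) = (5.06×10¹¹)^(1/4) = 844 K.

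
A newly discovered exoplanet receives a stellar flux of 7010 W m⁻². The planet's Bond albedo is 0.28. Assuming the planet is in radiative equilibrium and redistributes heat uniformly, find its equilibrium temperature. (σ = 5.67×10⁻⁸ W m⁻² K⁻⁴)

Energy balance: absorbed = emitted ⇒ πR²·S(1−A) = 4πR²·σT_eq⁴, so T_eq⁴ = S(1−A)/(4σ).
T_eq = [7010 × 0.72 / (4 × 5.67×10⁻⁸)]^(1/4) = (2.23×10¹⁰)^(1/4) = 386 K.

T_eq ≈ 386 K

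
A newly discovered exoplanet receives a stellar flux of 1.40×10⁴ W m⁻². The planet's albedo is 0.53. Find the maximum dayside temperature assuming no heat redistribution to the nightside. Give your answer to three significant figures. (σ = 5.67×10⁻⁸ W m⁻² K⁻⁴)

With no redistribution each surface element balances locally: S(1−A) = σT⁴.
T = [1.40×10⁴ × 0.47 / 5.67×10⁻⁸]^(1/4) = (1.16×10¹¹)^(1/4) = 584 K.

T_ss ≈ 584 K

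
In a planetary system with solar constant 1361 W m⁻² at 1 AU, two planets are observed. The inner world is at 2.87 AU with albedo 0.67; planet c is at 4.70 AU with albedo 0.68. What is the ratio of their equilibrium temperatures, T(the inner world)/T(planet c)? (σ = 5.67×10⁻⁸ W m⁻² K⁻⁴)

T_eq = [S₀(1−A)/(4σd²)]^(1/4), so T ∝ (1−A)^(1/4) / √d.
T₁ = [1361×0.33/(4×5.67×10⁻⁸×2.87²)]^(1/4) = 124.52 K.
T₂ = [1361×0.32/(4×5.67×10⁻⁸×4.70²)]^(1/4) = 96.56 K.

T₁/T₂ ≈ 1.290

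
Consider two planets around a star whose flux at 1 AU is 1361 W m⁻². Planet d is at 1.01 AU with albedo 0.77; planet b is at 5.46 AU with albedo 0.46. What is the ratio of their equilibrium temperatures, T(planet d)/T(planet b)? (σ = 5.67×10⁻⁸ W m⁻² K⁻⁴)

T_eq = [S₀(1−A)/(4σd²)]^(1/4), so T ∝ (1−A)^(1/4) / √d.
T₁ = [1361×0.23/(4×5.67×10⁻⁸×1.01²)]^(1/4) = 191.79 K.
T₂ = [1361×0.54/(4×5.67×10⁻⁸×5.46²)]^(1/4) = 102.11 K.

T₁/T₂ ≈ 1.878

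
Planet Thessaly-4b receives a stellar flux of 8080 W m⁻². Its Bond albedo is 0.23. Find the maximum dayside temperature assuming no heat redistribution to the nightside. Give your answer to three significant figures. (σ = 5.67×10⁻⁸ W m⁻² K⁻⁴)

With no redistribution each surface element balances locally: S(1−A) = σT⁴.
T = [8080 × 0.77 / 5.67×10⁻⁸]^(1/4) = (1.10×10¹¹)^(1/4) = 576 K.

T_ss ≈ 576 K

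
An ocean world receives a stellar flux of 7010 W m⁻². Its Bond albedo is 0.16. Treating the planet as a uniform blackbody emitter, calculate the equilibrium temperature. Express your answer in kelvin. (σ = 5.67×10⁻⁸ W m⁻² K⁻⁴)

Energy balance: absorbed = emitted ⇒ πR²·S(1−A) = 4πR²·σT_eq⁴, so T_eq⁴ = S(1−A)/(4σ).
T_eq = [7010 × 0.84 / (4 × 5.67×10⁻⁸)]^(1/4) = (2.60×10¹⁰)^(1/4) = 401 K.

T_eq ≈ 401 K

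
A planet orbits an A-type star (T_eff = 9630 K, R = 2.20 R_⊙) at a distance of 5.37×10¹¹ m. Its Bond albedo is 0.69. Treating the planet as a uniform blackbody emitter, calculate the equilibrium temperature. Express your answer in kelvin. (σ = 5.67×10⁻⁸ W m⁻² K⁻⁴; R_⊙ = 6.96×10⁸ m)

T_eq ≈ 271 K

R_⋆ = 2.20 × 6.96×10⁸ = 1.53×10⁹ m.
L = 4πR_⋆²σT_⋆⁴ = 4π(1.53×10⁹)² × 5.67×10⁻⁸ × (9630)⁴ = 1.44×10²⁸ W.
S = L/(4πd²) = 3960 W m⁻².
Energy balance: absorbed = emitted ⇒ πR²·S(1−A) = 4πR²·σT_eq⁴, so T_eq⁴ = S(1−A)/(4σ).
T_eq = [3960 × 0.31 / (4 × 5.67×10⁻⁸)]^(1/4) = (5.42×10⁹)^(1/4) = 271 K.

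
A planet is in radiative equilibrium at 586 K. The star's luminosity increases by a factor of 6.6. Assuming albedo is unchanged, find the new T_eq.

T_eq ≈ 939 K

T_eq ∝ L^(1/4) · d^(−1/2).
T′ = 586 × 6.6^(1/4) = 939 K.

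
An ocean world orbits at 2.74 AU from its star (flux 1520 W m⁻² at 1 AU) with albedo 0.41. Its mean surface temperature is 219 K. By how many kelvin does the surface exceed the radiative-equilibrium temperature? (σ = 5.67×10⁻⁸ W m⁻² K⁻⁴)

S = 1520/2.74² = 202.5 W m⁻².
T_eq = [S(1−A)/(4σ)]^(1/4) = [202.5×0.59/(4×5.67×10⁻⁸)]^(1/4) = 151.5 K.
ΔT = T_surf − T_eq = 219 − 151.5.

ΔT ≈ 67.5 K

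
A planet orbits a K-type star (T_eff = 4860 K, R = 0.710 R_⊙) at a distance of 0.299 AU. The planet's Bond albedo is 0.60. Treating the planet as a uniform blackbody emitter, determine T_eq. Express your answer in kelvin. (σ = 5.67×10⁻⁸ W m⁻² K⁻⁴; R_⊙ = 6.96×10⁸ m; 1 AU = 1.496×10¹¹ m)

R_⋆ = 0.710 × 6.96×10⁸ = 4.94×10⁸ m.
d = 0.299 AU = 4.47×10¹⁰ m.
L = 4πR_⋆²σT_⋆⁴ = 4π(4.94×10⁸)² × 5.67×10⁻⁸ × (4860)⁴ = 9.71×10²⁵ W.
S = L/(4πd²) = 3860 W m⁻².
Energy balance: absorbed = emitted ⇒ πR²·S(1−A) = 4πR²·σT_eq⁴, so T_eq⁴ = S(1−A)/(4σ).
T_eq = [3860 × 0.40 / (4 × 5.67×10⁻⁸)]^(1/4) = (6.81×10⁹)^(1/4) = 287 K.

T_eq ≈ 287 K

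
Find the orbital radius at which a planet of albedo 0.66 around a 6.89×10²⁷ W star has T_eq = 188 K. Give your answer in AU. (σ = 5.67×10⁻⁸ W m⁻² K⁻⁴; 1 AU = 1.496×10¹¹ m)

From T_eq⁴ = L(1−A)/(16πσd²): d = √[L(1−A)/(16πσT_eq⁴)].
d = √[6.89×10²⁷ × 0.34 / (16π × 5.67×10⁻⁸ × (188)⁴)] = 8.11×10¹¹ m = 5.42 AU.

d ≈ 5.42 AU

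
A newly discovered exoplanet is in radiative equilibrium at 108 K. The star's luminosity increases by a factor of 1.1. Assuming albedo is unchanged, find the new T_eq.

T_eq ∝ L^(1/4) · d^(−1/2).
T′ = 108 × 1.1^(1/4) = 111 K.

T_eq ≈ 111 K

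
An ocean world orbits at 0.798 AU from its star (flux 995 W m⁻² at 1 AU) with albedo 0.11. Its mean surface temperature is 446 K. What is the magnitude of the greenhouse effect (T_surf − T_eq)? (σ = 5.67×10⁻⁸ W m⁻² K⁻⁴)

S = 995/0.798² = 1562 W m⁻².
T_eq = [S(1−A)/(4σ)]^(1/4) = [1562×0.89/(4×5.67×10⁻⁸)]^(1/4) = 279.8 K.
ΔT = T_surf − T_eq = 446 − 279.8.

ΔT ≈ 166.2 K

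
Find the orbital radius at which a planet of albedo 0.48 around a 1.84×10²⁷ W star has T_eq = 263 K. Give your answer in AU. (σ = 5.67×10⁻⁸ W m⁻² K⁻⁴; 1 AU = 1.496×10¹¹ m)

From T_eq⁴ = L(1−A)/(16πσd²): d = √[L(1−A)/(16πσT_eq⁴)].
d = √[1.84×10²⁷ × 0.52 / (16π × 5.67×10⁻⁸ × (263)⁴)] = 2.65×10¹¹ m = 1.77 AU.

d ≈ 1.77 AU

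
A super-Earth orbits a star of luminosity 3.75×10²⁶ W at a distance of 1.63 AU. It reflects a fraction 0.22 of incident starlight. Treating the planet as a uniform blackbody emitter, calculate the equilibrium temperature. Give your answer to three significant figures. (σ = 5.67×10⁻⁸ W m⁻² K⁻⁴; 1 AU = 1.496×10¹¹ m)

T_eq ≈ 204 K

d = 1.63 AU = 2.44×10¹¹ m.
Flux: S = L/(4πd²) = 3.75×10²⁶/(4π×(2.44×10¹¹)²) = 502 W m⁻².
Energy balance: absorbed = emitted ⇒ πR²·S(1−A) = 4πR²·σT_eq⁴, so T_eq⁴ = S(1−A)/(4σ).
T_eq = [502 × 0.78 / (4 × 5.67×10⁻⁸)]^(1/4) = (1.73×10⁹)^(1/4) = 204 K.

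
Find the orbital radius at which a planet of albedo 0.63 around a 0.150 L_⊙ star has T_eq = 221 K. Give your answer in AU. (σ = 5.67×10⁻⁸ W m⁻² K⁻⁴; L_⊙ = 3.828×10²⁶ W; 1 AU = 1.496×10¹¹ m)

L = 0.150 × 3.828×10²⁶ = 5.74×10²⁵ W.
From T_eq⁴ = L(1−A)/(16πσd²): d = √[L(1−A)/(16πσT_eq⁴)].
d = √[5.74×10²⁵ × 0.37 / (16π × 5.67×10⁻⁸ × (221)⁴)] = 5.59×10¹⁰ m = 0.374 AU.

d ≈ 0.374 AU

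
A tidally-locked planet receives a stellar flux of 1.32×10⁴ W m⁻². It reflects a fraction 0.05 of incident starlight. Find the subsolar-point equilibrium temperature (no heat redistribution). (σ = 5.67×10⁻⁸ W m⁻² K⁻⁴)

At the subsolar point the surface absorbs S(1−A) and emits σT⁴ per unit area — no factor of 4, since only the local patch is in balance.
T = [1.32×10⁴ × 0.95 / 5.67×10⁻⁸]^(1/4) = (2.21×10¹¹)^(1/4) = 686 K.

T_ss ≈ 686 K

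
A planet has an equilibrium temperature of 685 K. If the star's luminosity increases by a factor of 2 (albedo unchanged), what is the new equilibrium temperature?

T_eq ≈ 815 K

T_eq ∝ L^(1/4) · d^(−1/2).
T′ = 685 × 2^(1/4) = 815 K.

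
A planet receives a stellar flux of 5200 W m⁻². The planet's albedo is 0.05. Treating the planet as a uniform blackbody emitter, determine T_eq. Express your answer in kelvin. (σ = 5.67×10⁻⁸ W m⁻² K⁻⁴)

T_eq ≈ 384 K

Energy balance: absorbed = emitted ⇒ πR²·S(1−A) = 4πR²·σT_eq⁴, so T_eq⁴ = S(1−A)/(4σ).
T_eq = [5200 × 0.95 / (4 × 5.67×10⁻⁸)]^(1/4) = (2.18×10¹⁰)^(1/4) = 384 K.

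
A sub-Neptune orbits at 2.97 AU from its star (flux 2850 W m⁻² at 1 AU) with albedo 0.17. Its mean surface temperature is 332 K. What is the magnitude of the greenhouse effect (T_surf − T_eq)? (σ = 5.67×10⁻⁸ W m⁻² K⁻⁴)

ΔT ≈ 146.6 K

S = 2850/2.97² = 323.1 W m⁻².
T_eq = [S(1−A)/(4σ)]^(1/4) = [323.1×0.83/(4×5.67×10⁻⁸)]^(1/4) = 185.4 K.
ΔT = T_surf − T_eq = 332 − 185.4.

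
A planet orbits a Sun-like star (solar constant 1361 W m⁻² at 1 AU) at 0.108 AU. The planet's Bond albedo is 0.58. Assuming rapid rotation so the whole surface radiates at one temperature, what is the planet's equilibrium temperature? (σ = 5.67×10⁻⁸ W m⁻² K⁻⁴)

T_eq ≈ 682 K

Flux at 0.108 AU: S = 1361/0.108² = 1.17×10⁵ W m⁻².
Energy balance: absorbed = emitted ⇒ πR²·S(1−A) = 4πR²·σT_eq⁴, so T_eq⁴ = S(1−A)/(4σ).
T_eq = [1.17×10⁵ × 0.42 / (4 × 5.67×10⁻⁸)]^(1/4) = (2.16×10¹¹)^(1/4) = 682 K.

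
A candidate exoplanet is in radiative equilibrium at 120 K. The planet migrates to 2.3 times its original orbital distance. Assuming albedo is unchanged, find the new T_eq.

T_eq ≈ 79.1 K

T_eq ∝ L^(1/4) · d^(−1/2).
T′ = 120 / 2.3^(1/2) = 79.1 K.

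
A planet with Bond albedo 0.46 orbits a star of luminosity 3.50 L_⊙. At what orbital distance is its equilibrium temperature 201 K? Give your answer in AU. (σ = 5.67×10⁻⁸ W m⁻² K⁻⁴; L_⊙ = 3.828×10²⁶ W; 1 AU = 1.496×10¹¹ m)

L = 3.50 × 3.828×10²⁶ = 1.34×10²⁷ W.
From T_eq⁴ = L(1−A)/(16πσd²): d = √[L(1−A)/(16πσT_eq⁴)].
d = √[1.34×10²⁷ × 0.54 / (16π × 5.67×10⁻⁸ × (201)⁴)] = 3.94×10¹¹ m = 2.64 AU.

d ≈ 2.64 AU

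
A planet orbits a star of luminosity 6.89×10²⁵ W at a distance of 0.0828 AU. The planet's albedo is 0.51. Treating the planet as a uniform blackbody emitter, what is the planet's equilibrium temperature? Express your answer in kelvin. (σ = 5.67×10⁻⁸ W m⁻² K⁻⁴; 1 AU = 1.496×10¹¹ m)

d = 0.0828 AU = 1.24×10¹⁰ m.
Flux: S = L/(4πd²) = 6.89×10²⁵/(4π×(1.24×10¹⁰)²) = 3.57×10⁴ W m⁻².
Energy balance: absorbed = emitted ⇒ πR²·S(1−A) = 4πR²·σT_eq⁴, so T_eq⁴ = S(1−A)/(4σ).
T_eq = [3.57×10⁴ × 0.49 / (4 × 5.67×10⁻⁸)]^(1/4) = (7.72×10¹⁰)^(1/4) = 527 K.

T_eq ≈ 527 K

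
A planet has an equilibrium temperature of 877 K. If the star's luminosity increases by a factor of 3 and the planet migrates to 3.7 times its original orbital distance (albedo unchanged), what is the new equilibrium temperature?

T_eq ≈ 600 K

T_eq ∝ L^(1/4) · d^(−1/2).
T′ = 877 × 3^(1/4) / 3.7^(1/2) = 600 K.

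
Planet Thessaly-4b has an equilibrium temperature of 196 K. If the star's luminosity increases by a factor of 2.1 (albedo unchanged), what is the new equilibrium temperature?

T_eq ≈ 236 K

T_eq ∝ L^(1/4) · d^(−1/2).
T′ = 196 × 2.1^(1/4) = 236 K.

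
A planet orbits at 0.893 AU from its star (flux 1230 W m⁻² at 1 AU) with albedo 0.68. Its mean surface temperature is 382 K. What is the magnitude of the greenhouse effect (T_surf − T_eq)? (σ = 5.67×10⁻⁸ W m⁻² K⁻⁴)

S = 1230/0.893² = 1542 W m⁻².
T_eq = [S(1−A)/(4σ)]^(1/4) = [1542×0.32/(4×5.67×10⁻⁸)]^(1/4) = 216.0 K.
ΔT = T_surf − T_eq = 382 − 216.0.

ΔT ≈ 166.0 K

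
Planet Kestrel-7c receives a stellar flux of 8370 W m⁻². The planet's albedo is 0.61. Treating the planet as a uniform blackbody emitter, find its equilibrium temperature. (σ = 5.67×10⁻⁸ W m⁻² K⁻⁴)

Energy balance: absorbed = emitted ⇒ πR²·S(1−A) = 4πR²·σT_eq⁴, so T_eq⁴ = S(1−A)/(4σ).
T_eq = [8370 × 0.39 / (4 × 5.67×10⁻⁸)]^(1/4) = (1.44×10¹⁰)^(1/4) = 346 K.

T_eq ≈ 346 K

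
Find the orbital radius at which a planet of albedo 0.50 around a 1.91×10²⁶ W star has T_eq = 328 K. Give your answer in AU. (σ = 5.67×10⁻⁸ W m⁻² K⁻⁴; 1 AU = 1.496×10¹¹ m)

From T_eq⁴ = L(1−A)/(16πσd²): d = √[L(1−A)/(16πσT_eq⁴)].
d = √[1.91×10²⁶ × 0.50 / (16π × 5.67×10⁻⁸ × (328)⁴)] = 5.38×10¹⁰ m = 0.360 AU.

d ≈ 0.360 AU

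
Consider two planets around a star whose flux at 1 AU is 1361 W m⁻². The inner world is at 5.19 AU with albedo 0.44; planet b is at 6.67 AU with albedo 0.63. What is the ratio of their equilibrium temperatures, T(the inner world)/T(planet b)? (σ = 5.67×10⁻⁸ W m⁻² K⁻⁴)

T₁/T₂ ≈ 1.257

T_eq = [S₀(1−A)/(4σd²)]^(1/4), so T ∝ (1−A)^(1/4) / √d.
T₁ = [1361×0.56/(4×5.67×10⁻⁸×5.19²)]^(1/4) = 105.69 K.
T₂ = [1361×0.37/(4×5.67×10⁻⁸×6.67²)]^(1/4) = 84.05 K.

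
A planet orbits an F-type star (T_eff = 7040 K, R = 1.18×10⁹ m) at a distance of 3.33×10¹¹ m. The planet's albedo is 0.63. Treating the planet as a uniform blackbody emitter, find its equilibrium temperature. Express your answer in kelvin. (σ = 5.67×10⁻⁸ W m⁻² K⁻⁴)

L = 4πR_⋆²σT_⋆⁴ = 4π(1.18×10⁹)² × 5.67×10⁻⁸ × (7040)⁴ = 2.44×10²⁷ W.
S = L/(4πd²) = 1750 W m⁻².
Energy balance: absorbed = emitted ⇒ πR²·S(1−A) = 4πR²·σT_eq⁴, so T_eq⁴ = S(1−A)/(4σ).
T_eq = [1750 × 0.37 / (4 × 5.67×10⁻⁸)]^(1/4) = (2.85×10⁹)^(1/4) = 231 K.

T_eq ≈ 231 K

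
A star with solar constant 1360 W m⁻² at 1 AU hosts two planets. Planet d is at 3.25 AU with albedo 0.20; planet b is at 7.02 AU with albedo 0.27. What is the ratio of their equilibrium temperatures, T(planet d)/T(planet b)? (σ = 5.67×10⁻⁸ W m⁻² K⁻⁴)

T₁/T₂ ≈ 1.504

T_eq = [S₀(1−A)/(4σd²)]^(1/4), so T ∝ (1−A)^(1/4) / √d.
T₁ = [1360×0.80/(4×5.67×10⁻⁸×3.25²)]^(1/4) = 145.98 K.
T₂ = [1360×0.73/(4×5.67×10⁻⁸×7.02²)]^(1/4) = 97.08 K.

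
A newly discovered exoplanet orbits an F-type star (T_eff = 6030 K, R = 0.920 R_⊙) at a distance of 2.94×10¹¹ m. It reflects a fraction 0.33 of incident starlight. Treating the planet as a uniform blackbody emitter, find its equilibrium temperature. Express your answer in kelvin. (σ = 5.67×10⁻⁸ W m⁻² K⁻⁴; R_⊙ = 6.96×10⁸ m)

T_eq ≈ 180 K

R_⋆ = 0.920 × 6.96×10⁸ = 6.40×10⁸ m.
L = 4πR_⋆²σT_⋆⁴ = 4π(6.40×10⁸)² × 5.67×10⁻⁸ × (6030)⁴ = 3.86×10²⁶ W.
S = L/(4πd²) = 356 W m⁻².
Energy balance: absorbed = emitted ⇒ πR²·S(1−A) = 4πR²·σT_eq⁴, so T_eq⁴ = S(1−A)/(4σ).
T_eq = [356 × 0.67 / (4 × 5.67×10⁻⁸)]^(1/4) = (1.05×10⁹)^(1/4) = 180 K.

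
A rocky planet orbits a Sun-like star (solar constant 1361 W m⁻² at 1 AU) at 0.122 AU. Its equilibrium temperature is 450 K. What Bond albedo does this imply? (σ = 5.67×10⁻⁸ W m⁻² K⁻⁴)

A ≈ 0.90

Flux at 0.122 AU: S = 1361/0.122² = 9.14×10⁴ W m⁻².
From T_eq⁴ = S(1−A)/(4σ): 1−A = 4σT_eq⁴/S.
1−A = 4 × 5.67×10⁻⁸ × (450)⁴ / 9.14×10⁴ = 0.102.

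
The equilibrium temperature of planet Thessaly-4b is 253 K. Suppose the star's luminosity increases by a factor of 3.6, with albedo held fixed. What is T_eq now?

T_eq ≈ 348 K

T_eq ∝ L^(1/4) · d^(−1/2).
T′ = 253 × 3.6^(1/4) = 348 K.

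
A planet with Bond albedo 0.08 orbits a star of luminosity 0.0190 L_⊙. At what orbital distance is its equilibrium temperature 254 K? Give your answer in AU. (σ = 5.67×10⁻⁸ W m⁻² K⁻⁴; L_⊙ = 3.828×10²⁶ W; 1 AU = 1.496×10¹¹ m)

d ≈ 0.159 AU

L = 0.0190 × 3.828×10²⁶ = 7.27×10²⁴ W.
From T_eq⁴ = L(1−A)/(16πσd²): d = √[L(1−A)/(16πσT_eq⁴)].
d = √[7.27×10²⁴ × 0.92 / (16π × 5.67×10⁻⁸ × (254)⁴)] = 2.37×10¹⁰ m = 0.159 AU.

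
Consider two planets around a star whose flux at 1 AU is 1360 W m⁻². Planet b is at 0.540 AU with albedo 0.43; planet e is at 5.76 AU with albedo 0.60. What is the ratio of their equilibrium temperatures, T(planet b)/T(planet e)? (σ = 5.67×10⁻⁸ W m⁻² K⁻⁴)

T₁/T₂ ≈ 3.568

T_eq = [S₀(1−A)/(4σd²)]^(1/4), so T ∝ (1−A)^(1/4) / √d.
T₁ = [1360×0.57/(4×5.67×10⁻⁸×0.540²)]^(1/4) = 329.04 K.
T₂ = [1360×0.40/(4×5.67×10⁻⁸×5.76²)]^(1/4) = 92.21 K.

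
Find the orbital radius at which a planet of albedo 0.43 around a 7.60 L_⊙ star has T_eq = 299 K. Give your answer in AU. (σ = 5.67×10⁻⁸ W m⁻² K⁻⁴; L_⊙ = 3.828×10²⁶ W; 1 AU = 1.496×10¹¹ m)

d ≈ 1.80 AU

L = 7.60 × 3.828×10²⁶ = 2.91×10²⁷ W.
From T_eq⁴ = L(1−A)/(16πσd²): d = √[L(1−A)/(16πσT_eq⁴)].
d = √[2.91×10²⁷ × 0.57 / (16π × 5.67×10⁻⁸ × (299)⁴)] = 2.70×10¹¹ m = 1.80 AU.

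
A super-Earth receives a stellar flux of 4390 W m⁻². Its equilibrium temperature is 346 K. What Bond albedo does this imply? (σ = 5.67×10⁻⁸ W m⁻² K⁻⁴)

From T_eq⁴ = S(1−A)/(4σ): 1−A = 4σT_eq⁴/S.
1−A = 4 × 5.67×10⁻⁸ × (346)⁴ / 4390 = 0.740.

A ≈ 0.26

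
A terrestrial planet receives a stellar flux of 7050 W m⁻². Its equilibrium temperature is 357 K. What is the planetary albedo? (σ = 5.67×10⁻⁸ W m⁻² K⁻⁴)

A ≈ 0.48

From T_eq⁴ = S(1−A)/(4σ): 1−A = 4σT_eq⁴/S.
1−A = 4 × 5.67×10⁻⁸ × (357)⁴ / 7050 = 0.523.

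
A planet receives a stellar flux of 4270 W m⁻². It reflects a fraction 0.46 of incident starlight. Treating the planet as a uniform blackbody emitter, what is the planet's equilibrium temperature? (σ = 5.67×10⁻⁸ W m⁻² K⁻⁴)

T_eq ≈ 318 K

Energy balance: absorbed = emitted ⇒ πR²·S(1−A) = 4πR²·σT_eq⁴, so T_eq⁴ = S(1−A)/(4σ).
T_eq = [4270 × 0.54 / (4 × 5.67×10⁻⁸)]^(1/4) = (1.02×10¹⁰)^(1/4) = 318 K.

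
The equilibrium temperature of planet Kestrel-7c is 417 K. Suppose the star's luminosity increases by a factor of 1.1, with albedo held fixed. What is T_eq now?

T_eq ∝ L^(1/4) · d^(−1/2).
T′ = 417 × 1.1^(1/4) = 427 K.

T_eq ≈ 427 K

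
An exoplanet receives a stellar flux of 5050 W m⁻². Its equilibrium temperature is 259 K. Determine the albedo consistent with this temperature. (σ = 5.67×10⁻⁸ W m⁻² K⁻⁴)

A ≈ 0.80

From T_eq⁴ = S(1−A)/(4σ): 1−A = 4σT_eq⁴/S.
1−A = 4 × 5.67×10⁻⁸ × (259)⁴ / 5050 = 0.202.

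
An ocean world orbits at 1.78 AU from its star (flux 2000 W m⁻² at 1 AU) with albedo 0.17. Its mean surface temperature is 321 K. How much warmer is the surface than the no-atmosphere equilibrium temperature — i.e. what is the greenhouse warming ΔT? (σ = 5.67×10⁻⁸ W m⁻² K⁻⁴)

S = 2000/1.78² = 631.2 W m⁻².
T_eq = [S(1−A)/(4σ)]^(1/4) = [631.2×0.83/(4×5.67×10⁻⁸)]^(1/4) = 219.2 K.
ΔT = T_surf − T_eq = 321 − 219.2.

ΔT ≈ 101.8 K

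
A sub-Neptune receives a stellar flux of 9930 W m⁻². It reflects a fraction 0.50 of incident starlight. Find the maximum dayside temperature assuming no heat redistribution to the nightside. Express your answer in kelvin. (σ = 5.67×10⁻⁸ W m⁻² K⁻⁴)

With no redistribution each surface element balances locally: S(1−A) = σT⁴.
T = [9930 × 0.50 / 5.67×10⁻⁸]^(1/4) = (8.76×10¹⁰)^(1/4) = 544 K.

T_ss ≈ 544 K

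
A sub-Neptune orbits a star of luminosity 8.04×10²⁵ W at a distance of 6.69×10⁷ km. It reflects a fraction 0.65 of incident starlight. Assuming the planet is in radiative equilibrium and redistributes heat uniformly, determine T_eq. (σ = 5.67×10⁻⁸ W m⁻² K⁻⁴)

d = 6.69×10⁷ km = 6.69×10¹⁰ m.
Flux: S = L/(4πd²) = 8.04×10²⁵/(4π×(6.69×10¹⁰)²) = 1430 W m⁻².
Energy balance: absorbed = emitted ⇒ πR²·S(1−A) = 4πR²·σT_eq⁴, so T_eq⁴ = S(1−A)/(4σ).
T_eq = [1430 × 0.35 / (4 × 5.67×10⁻⁸)]^(1/4) = (2.21×10⁹)^(1/4) = 217 K.

T_eq ≈ 217 K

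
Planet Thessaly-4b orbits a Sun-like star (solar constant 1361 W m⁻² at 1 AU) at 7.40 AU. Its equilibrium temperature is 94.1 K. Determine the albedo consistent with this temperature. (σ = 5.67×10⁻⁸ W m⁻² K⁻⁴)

A ≈ 0.28

Flux at 7.40 AU: S = 1361/7.40² = 24.9 W m⁻².
From T_eq⁴ = S(1−A)/(4σ): 1−A = 4σT_eq⁴/S.
1−A = 4 × 5.67×10⁻⁸ × (94.1)⁴ / 24.9 = 0.715.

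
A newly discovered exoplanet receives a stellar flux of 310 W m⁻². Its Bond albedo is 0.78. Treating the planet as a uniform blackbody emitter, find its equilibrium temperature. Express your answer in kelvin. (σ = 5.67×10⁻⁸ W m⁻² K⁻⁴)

Energy balance: absorbed = emitted ⇒ πR²·S(1−A) = 4πR²·σT_eq⁴, so T_eq⁴ = S(1−A)/(4σ).
T_eq = [310 × 0.22 / (4 × 5.67×10⁻⁸)]^(1/4) = (3.01×10⁸)^(1/4) = 132 K.

T_eq ≈ 132 K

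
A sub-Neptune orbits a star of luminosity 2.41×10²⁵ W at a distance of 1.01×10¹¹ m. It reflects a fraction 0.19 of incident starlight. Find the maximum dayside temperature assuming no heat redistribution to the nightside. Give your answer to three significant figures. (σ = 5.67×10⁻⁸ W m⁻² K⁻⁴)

Flux: S = L/(4πd²) = 2.41×10²⁵/(4π×(1.01×10¹¹)²) = 188 W m⁻².
With no redistribution each surface element balances locally: S(1−A) = σT⁴.
T = [188 × 0.81 / 5.67×10⁻⁸]^(1/4) = (2.69×10⁹)^(1/4) = 228 K.

T_ss ≈ 228 K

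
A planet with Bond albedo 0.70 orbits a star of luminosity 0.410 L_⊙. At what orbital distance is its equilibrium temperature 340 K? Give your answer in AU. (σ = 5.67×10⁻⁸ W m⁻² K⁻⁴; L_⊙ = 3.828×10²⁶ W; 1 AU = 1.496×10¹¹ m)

L = 0.410 × 3.828×10²⁶ = 1.57×10²⁶ W.
From T_eq⁴ = L(1−A)/(16πσd²): d = √[L(1−A)/(16πσT_eq⁴)].
d = √[1.57×10²⁶ × 0.30 / (16π × 5.67×10⁻⁸ × (340)⁴)] = 3.52×10¹⁰ m = 0.235 AU.

d ≈ 0.235 AU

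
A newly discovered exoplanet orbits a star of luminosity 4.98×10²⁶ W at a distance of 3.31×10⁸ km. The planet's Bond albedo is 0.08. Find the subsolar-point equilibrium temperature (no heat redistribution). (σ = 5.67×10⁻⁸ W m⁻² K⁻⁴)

d = 3.31×10⁸ km = 3.31×10¹¹ m.
Flux: S = L/(4πd²) = 4.98×10²⁶/(4π×(3.31×10¹¹)²) = 362 W m⁻².
At the subsolar point the surface absorbs S(1−A) and emits σT⁴ per unit area — no factor of 4, since only the local patch is in balance.
T = [362 × 0.92 / 5.67×10⁻⁸]^(1/4) = (5.87×10⁹)^(1/4) = 277 K.

T_ss ≈ 277 K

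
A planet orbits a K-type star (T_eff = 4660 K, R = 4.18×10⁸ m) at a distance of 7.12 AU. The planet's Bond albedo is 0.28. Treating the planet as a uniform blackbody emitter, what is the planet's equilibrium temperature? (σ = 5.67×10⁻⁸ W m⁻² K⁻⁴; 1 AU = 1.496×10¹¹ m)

d = 7.12 AU = 1.07×10¹² m.
L = 4πR_⋆²σT_⋆⁴ = 4π(4.18×10⁸)² × 5.67×10⁻⁸ × (4660)⁴ = 5.87×10²⁵ W.
S = L/(4πd²) = 4.12 W m⁻².
Energy balance: absorbed = emitted ⇒ πR²·S(1−A) = 4πR²·σT_eq⁴, so T_eq⁴ = S(1−A)/(4σ).
T_eq = [4.12 × 0.72 / (4 × 5.67×10⁻⁸)]^(1/4) = (1.31×10⁷)^(1/4) = 60.1 K.

T_eq ≈ 60.1 K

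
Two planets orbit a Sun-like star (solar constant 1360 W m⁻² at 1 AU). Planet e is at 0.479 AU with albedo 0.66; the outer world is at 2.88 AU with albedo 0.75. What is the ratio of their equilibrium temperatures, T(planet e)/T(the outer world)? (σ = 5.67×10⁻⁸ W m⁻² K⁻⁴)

T₁/T₂ ≈ 2.648

T_eq = [S₀(1−A)/(4σd²)]^(1/4), so T ∝ (1−A)^(1/4) / √d.
T₁ = [1360×0.34/(4×5.67×10⁻⁸×0.479²)]^(1/4) = 307.03 K.
T₂ = [1360×0.25/(4×5.67×10⁻⁸×2.88²)]^(1/4) = 115.95 K.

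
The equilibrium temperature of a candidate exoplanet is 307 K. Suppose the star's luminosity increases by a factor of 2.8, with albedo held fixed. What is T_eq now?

T_eq ∝ L^(1/4) · d^(−1/2).
T′ = 307 × 2.8^(1/4) = 397 K.

T_eq ≈ 397 K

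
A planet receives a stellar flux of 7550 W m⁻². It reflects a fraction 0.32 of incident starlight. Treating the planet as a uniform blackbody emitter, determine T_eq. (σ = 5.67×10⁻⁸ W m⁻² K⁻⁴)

T_eq ≈ 388 K

Energy balance: absorbed = emitted ⇒ πR²·S(1−A) = 4πR²·σT_eq⁴, so T_eq⁴ = S(1−A)/(4σ).
T_eq = [7550 × 0.68 / (4 × 5.67×10⁻⁸)]^(1/4) = (2.26×10¹⁰)^(1/4) = 388 K.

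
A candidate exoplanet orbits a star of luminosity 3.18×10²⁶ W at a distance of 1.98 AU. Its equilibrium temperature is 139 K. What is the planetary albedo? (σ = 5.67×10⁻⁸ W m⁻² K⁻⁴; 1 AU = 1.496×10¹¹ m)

A ≈ 0.71

d = 1.98 AU = 2.96×10¹¹ m.
Flux: S = L/(4πd²) = 3.18×10²⁶/(4π×(2.96×10¹¹)²) = 288 W m⁻².
From T_eq⁴ = S(1−A)/(4σ): 1−A = 4σT_eq⁴/S.
1−A = 4 × 5.67×10⁻⁸ × (139)⁴ / 288 = 0.294.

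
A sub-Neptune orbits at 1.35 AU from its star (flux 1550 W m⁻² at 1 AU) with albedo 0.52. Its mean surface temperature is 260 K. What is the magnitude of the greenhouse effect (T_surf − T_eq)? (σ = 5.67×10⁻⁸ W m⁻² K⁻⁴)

S = 1550/1.35² = 850.5 W m⁻².
T_eq = [S(1−A)/(4σ)]^(1/4) = [850.5×0.48/(4×5.67×10⁻⁸)]^(1/4) = 206.0 K.
ΔT = T_surf − T_eq = 260 − 206.0.

ΔT ≈ 54.0 K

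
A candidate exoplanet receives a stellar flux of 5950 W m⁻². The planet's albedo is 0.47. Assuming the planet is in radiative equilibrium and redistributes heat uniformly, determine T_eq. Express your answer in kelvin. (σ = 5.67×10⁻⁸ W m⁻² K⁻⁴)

T_eq ≈ 343 K

Energy balance: absorbed = emitted ⇒ πR²·S(1−A) = 4πR²·σT_eq⁴, so T_eq⁴ = S(1−A)/(4σ).
T_eq = [5950 × 0.53 / (4 × 5.67×10⁻⁸)]^(1/4) = (1.39×10¹⁰)^(1/4) = 343 K.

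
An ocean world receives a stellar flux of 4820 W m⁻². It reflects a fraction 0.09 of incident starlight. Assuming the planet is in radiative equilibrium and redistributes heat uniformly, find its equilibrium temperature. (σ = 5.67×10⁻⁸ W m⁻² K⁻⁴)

T_eq ≈ 373 K

Energy balance: absorbed = emitted ⇒ πR²·S(1−A) = 4πR²·σT_eq⁴, so T_eq⁴ = S(1−A)/(4σ).
T_eq = [4820 × 0.91 / (4 × 5.67×10⁻⁸)]^(1/4) = (1.93×10¹⁰)^(1/4) = 373 K.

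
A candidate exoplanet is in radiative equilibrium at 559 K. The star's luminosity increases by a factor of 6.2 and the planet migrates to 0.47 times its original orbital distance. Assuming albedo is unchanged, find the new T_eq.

T_eq ≈ 1290 K

T_eq ∝ L^(1/4) · d^(−1/2).
T′ = 559 × 6.2^(1/4) / 0.47^(1/2) = 1290 K.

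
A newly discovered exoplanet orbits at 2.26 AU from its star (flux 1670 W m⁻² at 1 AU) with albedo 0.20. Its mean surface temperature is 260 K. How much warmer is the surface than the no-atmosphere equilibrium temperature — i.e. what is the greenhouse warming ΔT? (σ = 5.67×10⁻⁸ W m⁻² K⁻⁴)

S = 1670/2.26² = 327.0 W m⁻².
T_eq = [S(1−A)/(4σ)]^(1/4) = [327.0×0.80/(4×5.67×10⁻⁸)]^(1/4) = 184.3 K.
ΔT = T_surf − T_eq = 260 − 184.3.

ΔT ≈ 75.7 K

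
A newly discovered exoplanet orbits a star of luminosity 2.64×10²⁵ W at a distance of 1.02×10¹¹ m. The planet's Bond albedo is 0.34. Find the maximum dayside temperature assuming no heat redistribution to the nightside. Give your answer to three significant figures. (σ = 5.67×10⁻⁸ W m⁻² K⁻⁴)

T_ss ≈ 220 K

Flux: S = L/(4πd²) = 2.64×10²⁵/(4π×(1.02×10¹¹)²) = 202 W m⁻².
With no redistribution each surface element balances locally: S(1−A) = σT⁴.
T = [202 × 0.66 / 5.67×10⁻⁸]^(1/4) = (2.35×10⁹)^(1/4) = 220 K.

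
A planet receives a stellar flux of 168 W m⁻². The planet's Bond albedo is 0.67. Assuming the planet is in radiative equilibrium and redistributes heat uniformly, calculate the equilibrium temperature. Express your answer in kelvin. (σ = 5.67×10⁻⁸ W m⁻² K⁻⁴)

T_eq ≈ 125 K

Energy balance: absorbed = emitted ⇒ πR²·S(1−A) = 4πR²·σT_eq⁴, so T_eq⁴ = S(1−A)/(4σ).
T_eq = [168 × 0.33 / (4 × 5.67×10⁻⁸)]^(1/4) = (2.44×10⁸)^(1/4) = 125 K.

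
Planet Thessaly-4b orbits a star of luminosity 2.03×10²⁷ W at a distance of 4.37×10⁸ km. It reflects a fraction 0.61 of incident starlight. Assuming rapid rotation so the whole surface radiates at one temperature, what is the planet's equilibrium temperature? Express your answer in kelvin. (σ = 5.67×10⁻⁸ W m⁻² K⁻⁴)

T_eq ≈ 195 K

d = 4.37×10⁸ km = 4.37×10¹¹ m.
Flux: S = L/(4πd²) = 2.03×10²⁷/(4π×(4.37×10¹¹)²) = 846 W m⁻².
Energy balance: absorbed = emitted ⇒ πR²·S(1−A) = 4πR²·σT_eq⁴, so T_eq⁴ = S(1−A)/(4σ).
T_eq = [846 × 0.39 / (4 × 5.67×10⁻⁸)]^(1/4) = (1.45×10⁹)^(1/4) = 195 K.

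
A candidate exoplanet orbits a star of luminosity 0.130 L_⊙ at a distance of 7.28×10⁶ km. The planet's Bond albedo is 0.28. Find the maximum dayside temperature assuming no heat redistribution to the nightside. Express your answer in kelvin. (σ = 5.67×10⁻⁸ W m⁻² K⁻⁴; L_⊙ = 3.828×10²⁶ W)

T_ss ≈ 987 K

d = 7.28×10⁶ km = 7.28×10⁹ m.
L = 0.130 × 3.828×10²⁶ = 4.98×10²⁵ W.
Flux: S = L/(4πd²) = 4.98×10²⁵/(4π×(7.28×10⁹)²) = 7.47×10⁴ W m⁻².
With no redistribution each surface element balances locally: S(1−A) = σT⁴.
T = [7.47×10⁴ × 0.72 / 5.67×10⁻⁸]^(1/4) = (9.49×10¹¹)^(1/4) = 987 K.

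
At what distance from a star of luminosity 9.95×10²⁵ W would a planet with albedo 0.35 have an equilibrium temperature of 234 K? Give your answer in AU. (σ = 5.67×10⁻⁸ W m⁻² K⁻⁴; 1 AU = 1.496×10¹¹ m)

From T_eq⁴ = L(1−A)/(16πσd²): d = √[L(1−A)/(16πσT_eq⁴)].
d = √[9.95×10²⁵ × 0.65 / (16π × 5.67×10⁻⁸ × (234)⁴)] = 8.70×10¹⁰ m = 0.582 AU.

d ≈ 0.582 AU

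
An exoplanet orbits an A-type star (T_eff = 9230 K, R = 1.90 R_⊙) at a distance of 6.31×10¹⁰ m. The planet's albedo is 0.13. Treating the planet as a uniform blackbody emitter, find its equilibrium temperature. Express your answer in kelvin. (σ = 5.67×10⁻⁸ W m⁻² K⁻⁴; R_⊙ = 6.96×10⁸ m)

T_eq ≈ 913 K

R_⋆ = 1.90 × 6.96×10⁸ = 1.32×10⁹ m.
L = 4πR_⋆²σT_⋆⁴ = 4π(1.32×10⁹)² × 5.67×10⁻⁸ × (9230)⁴ = 9.04×10²⁷ W.
S = L/(4πd²) = 1.81×10⁵ W m⁻².
Energy balance: absorbed = emitted ⇒ πR²·S(1−A) = 4πR²·σT_eq⁴, so T_eq⁴ = S(1−A)/(4σ).
T_eq = [1.81×10⁵ × 0.87 / (4 × 5.67×10⁻⁸)]^(1/4) = (6.93×10¹¹)^(1/4) = 913 K.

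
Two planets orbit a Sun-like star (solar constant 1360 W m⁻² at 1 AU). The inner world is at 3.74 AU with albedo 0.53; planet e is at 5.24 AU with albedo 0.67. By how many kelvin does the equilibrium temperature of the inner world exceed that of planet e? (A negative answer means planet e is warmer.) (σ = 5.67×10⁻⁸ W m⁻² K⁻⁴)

ΔT ≈ 27.0 K

T_eq = [S₀(1−A)/(4σd²)]^(1/4), so T ∝ (1−A)^(1/4) / √d.
T₁ = [1360×0.47/(4×5.67×10⁻⁸×3.74²)]^(1/4) = 119.14 K.
T₂ = [1360×0.33/(4×5.67×10⁻⁸×5.24²)]^(1/4) = 92.14 K.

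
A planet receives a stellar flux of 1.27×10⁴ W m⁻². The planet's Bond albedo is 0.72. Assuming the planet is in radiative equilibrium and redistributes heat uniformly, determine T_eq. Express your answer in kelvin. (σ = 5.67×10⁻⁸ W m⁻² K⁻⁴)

T_eq ≈ 354 K

Energy balance: absorbed = emitted ⇒ πR²·S(1−A) = 4πR²·σT_eq⁴, so T_eq⁴ = S(1−A)/(4σ).
T_eq = [1.27×10⁴ × 0.28 / (4 × 5.67×10⁻⁸)]^(1/4) = (1.57×10¹⁰)^(1/4) = 354 K.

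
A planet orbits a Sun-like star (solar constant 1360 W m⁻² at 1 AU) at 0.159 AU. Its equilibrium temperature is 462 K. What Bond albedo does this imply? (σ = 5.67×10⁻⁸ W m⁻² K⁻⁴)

Flux at 0.159 AU: S = 1360/0.159² = 5.38×10⁴ W m⁻².
From T_eq⁴ = S(1−A)/(4σ): 1−A = 4σT_eq⁴/S.
1−A = 4 × 5.67×10⁻⁸ × (462)⁴ / 5.38×10⁴ = 0.192.

A ≈ 0.81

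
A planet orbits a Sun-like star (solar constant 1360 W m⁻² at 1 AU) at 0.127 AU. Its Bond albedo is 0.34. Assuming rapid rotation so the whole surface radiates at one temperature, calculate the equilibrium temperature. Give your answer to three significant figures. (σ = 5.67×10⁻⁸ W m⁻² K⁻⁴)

Flux at 0.127 AU: S = 1360/0.127² = 8.43×10⁴ W m⁻².
Energy balance: absorbed = emitted ⇒ πR²·S(1−A) = 4πR²·σT_eq⁴, so T_eq⁴ = S(1−A)/(4σ).
T_eq = [8.43×10⁴ × 0.66 / (4 × 5.67×10⁻⁸)]^(1/4) = (2.45×10¹¹)^(1/4) = 704 K.

T_eq ≈ 704 K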